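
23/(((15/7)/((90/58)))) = 483/29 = 16.66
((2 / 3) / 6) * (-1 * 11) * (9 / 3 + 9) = -44 / 3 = -14.67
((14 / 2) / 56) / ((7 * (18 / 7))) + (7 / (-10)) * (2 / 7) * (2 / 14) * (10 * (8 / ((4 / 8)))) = -4601 / 1008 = -4.56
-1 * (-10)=10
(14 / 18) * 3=7 / 3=2.33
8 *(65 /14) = 260 /7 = 37.14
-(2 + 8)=-10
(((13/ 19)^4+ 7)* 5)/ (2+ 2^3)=3.61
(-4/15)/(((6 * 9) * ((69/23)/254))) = -508/1215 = -0.42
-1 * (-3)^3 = 27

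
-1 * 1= -1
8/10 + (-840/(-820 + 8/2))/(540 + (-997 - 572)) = 0.80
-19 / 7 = -2.71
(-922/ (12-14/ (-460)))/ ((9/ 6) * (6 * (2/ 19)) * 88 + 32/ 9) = -9065565/ 10282172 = -0.88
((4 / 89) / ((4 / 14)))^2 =196 / 7921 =0.02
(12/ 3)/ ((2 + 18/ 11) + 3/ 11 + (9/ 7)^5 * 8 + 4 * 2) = 0.10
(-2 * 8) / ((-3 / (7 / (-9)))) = -112 / 27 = -4.15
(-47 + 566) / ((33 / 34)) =5882 / 11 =534.73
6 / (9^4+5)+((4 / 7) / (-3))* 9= -5625 / 3283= -1.71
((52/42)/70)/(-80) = -13/58800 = -0.00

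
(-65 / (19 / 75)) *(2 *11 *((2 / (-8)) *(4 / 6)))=17875 / 19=940.79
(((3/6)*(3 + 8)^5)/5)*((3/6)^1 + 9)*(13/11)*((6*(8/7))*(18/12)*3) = 195281658/35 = 5579475.94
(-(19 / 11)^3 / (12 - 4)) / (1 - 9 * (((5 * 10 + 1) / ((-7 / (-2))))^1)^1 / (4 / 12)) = 48013 / 29250056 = 0.00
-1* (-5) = 5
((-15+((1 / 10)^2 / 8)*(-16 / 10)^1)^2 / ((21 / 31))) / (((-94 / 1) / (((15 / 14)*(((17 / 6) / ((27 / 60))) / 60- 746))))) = 42152444654177 / 14923440000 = 2824.58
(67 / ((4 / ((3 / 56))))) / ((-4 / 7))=-201 / 128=-1.57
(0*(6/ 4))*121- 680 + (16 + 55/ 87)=-57713/ 87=-663.37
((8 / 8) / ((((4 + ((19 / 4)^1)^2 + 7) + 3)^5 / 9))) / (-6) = -524288 / 22838000371875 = -0.00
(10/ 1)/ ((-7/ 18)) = -180/ 7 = -25.71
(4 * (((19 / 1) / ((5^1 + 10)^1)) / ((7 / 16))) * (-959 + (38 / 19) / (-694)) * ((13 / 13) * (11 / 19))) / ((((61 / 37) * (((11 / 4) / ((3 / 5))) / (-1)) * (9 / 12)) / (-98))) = -176513978368 / 1587525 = -111188.16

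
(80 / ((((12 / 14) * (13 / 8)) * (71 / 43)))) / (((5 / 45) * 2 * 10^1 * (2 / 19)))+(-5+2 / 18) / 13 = 148.33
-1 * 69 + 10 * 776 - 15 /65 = 99980 /13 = 7690.77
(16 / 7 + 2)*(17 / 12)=85 / 14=6.07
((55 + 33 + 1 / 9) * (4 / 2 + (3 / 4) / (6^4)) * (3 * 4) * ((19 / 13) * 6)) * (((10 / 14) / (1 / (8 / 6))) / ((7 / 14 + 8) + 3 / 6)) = 20033315 / 10206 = 1962.90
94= 94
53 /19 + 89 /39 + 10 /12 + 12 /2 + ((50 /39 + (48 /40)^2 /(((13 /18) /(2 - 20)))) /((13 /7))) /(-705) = 4051427747 /339563250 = 11.93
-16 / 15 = -1.07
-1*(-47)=47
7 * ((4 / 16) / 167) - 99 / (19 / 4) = -264395 / 12692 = -20.83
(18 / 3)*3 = 18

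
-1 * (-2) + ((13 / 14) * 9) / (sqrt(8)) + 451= 117 * sqrt(2) / 56 + 453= 455.95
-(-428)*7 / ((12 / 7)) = 5243 / 3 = 1747.67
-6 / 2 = -3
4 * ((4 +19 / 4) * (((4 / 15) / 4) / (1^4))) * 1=7 / 3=2.33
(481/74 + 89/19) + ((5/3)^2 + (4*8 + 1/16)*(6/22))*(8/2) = 57.27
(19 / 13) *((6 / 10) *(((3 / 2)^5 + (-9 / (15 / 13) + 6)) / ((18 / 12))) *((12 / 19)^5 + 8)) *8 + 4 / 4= 9339063049 / 42354325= 220.50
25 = 25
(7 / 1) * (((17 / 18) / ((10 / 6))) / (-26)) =-119 / 780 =-0.15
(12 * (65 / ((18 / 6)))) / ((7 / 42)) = 1560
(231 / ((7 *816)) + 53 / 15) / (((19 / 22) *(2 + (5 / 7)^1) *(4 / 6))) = 1122737 / 490960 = 2.29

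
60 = 60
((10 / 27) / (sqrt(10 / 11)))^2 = 110 / 729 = 0.15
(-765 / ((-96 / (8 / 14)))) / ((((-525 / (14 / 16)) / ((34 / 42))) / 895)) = -51731 / 9408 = -5.50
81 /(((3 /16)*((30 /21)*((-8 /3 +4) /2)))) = 2268 /5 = 453.60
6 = 6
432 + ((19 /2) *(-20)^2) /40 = 527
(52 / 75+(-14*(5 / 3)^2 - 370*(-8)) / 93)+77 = 2282983 / 20925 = 109.10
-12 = -12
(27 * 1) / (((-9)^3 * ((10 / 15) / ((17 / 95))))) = -17 / 1710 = -0.01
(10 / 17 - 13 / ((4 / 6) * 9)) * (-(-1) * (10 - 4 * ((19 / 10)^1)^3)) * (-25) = -233933 / 340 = -688.04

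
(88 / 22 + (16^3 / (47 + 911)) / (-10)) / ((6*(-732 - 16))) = -713 / 895730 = -0.00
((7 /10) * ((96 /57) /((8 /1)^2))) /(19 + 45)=0.00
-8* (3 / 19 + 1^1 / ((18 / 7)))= -748 / 171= -4.37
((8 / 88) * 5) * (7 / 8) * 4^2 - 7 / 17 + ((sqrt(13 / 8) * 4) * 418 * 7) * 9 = 1113 / 187 + 26334 * sqrt(26) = 134283.53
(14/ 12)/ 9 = 7/ 54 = 0.13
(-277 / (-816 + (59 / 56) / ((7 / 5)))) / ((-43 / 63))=-6840792 / 13741811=-0.50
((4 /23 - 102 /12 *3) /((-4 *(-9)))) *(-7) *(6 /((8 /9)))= 24465 /736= 33.24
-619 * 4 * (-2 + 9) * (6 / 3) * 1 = -34664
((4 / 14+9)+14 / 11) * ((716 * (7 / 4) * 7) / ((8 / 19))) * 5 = 96775455 / 88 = 1099721.08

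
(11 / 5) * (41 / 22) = 41 / 10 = 4.10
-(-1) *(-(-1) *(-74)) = -74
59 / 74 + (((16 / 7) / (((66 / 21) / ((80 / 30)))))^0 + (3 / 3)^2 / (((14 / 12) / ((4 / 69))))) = 22005 / 11914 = 1.85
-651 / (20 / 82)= -26691 / 10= -2669.10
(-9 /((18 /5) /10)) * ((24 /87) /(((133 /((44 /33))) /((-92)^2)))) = -6771200 /11571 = -585.19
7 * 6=42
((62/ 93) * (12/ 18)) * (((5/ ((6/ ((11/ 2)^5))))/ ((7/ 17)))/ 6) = 13689335/ 18144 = 754.48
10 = 10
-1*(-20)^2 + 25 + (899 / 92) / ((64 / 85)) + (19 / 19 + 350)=-64897 / 5888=-11.02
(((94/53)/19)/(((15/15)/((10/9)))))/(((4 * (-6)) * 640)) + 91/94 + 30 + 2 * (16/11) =121907621269/3598518528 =33.88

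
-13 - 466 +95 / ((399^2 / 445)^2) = -638958750616 / 1333945179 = -479.00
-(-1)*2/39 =2/39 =0.05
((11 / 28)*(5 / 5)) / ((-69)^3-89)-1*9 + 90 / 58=-1987361023 / 266821576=-7.45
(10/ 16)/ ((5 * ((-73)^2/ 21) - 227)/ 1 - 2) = 105/ 174688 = 0.00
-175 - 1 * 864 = -1039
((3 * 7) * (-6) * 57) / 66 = -1197 / 11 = -108.82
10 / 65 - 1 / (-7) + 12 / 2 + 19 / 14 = 199 / 26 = 7.65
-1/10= -0.10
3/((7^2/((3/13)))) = 9/637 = 0.01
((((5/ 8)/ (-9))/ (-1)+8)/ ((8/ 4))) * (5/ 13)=2905/ 1872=1.55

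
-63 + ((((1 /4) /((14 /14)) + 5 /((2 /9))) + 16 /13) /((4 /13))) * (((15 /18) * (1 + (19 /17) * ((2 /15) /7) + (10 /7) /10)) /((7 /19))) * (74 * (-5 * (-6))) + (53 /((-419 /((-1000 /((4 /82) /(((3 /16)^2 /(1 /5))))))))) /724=22101433554372287 /48517545216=455534.87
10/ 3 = 3.33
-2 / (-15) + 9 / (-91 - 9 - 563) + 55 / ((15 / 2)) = 24707 / 3315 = 7.45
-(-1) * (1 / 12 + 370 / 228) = 1.71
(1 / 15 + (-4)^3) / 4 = -15.98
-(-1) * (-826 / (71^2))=-826 / 5041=-0.16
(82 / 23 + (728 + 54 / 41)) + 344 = 1015500 / 943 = 1076.88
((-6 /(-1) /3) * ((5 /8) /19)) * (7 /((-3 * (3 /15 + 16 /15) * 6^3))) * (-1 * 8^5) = 179200 /9747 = 18.39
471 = 471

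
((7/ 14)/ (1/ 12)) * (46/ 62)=138/ 31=4.45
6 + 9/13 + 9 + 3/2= 447/26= 17.19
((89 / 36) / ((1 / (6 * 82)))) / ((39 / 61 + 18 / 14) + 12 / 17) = 26488091 / 57294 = 462.32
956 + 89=1045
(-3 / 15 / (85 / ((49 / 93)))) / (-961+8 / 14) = 343 / 265726575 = 0.00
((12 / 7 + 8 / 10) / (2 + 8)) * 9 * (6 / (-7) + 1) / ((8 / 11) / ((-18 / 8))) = -9801 / 9800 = -1.00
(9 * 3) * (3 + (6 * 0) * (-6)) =81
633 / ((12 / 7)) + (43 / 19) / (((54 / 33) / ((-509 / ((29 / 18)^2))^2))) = 53551.74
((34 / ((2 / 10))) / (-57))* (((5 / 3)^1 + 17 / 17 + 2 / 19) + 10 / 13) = -446080 / 42237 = -10.56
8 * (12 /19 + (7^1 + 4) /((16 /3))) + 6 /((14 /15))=7443 /266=27.98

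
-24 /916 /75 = -2 /5725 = -0.00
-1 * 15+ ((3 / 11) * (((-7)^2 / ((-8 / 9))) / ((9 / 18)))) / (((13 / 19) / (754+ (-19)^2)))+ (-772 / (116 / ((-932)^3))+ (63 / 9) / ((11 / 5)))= 89371104275993 / 16588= 5387696182.54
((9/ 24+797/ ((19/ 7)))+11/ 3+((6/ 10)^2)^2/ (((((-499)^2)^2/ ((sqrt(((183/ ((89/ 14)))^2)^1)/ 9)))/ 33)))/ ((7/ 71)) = 33238024268461980814789/ 11008675977567555000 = 3019.26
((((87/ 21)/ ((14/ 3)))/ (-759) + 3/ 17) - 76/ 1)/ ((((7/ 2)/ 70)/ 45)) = -14381981550/ 210749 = -68242.23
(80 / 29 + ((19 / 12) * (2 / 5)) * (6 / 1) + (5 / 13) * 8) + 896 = 1707123 / 1885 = 905.64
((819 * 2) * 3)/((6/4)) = 3276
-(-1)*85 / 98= 85 / 98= 0.87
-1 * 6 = -6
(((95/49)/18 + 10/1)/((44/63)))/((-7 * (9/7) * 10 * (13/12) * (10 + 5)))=-1783/180180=-0.01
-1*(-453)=453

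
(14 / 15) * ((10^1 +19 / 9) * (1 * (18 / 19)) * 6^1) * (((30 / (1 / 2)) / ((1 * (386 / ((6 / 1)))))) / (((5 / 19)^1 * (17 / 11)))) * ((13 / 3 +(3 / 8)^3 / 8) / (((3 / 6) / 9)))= 710878707 / 61760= 11510.34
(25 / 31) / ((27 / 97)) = 2425 / 837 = 2.90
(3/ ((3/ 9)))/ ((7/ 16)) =144/ 7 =20.57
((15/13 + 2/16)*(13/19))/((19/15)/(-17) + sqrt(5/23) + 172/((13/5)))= 116911871895/8828656323856-76924575*sqrt(115)/8828656323856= 0.01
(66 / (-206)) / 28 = -33 / 2884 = -0.01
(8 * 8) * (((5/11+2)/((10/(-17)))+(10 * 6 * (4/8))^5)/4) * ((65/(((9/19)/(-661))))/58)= -193961162693532/319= -608028723177.22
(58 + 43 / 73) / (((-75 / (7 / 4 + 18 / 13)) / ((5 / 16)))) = -53627 / 70080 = -0.77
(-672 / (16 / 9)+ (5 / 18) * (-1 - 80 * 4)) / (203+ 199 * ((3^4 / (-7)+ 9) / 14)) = -137347 / 48936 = -2.81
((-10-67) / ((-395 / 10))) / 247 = 154 / 19513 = 0.01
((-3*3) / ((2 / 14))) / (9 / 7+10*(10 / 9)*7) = -3969 / 4981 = -0.80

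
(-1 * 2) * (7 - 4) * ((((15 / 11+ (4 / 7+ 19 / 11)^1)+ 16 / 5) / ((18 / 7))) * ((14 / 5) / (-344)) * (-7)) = -64729 / 70950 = -0.91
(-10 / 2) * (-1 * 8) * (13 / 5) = 104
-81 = -81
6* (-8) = -48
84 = 84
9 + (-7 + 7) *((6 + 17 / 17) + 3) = 9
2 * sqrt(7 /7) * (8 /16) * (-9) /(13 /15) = -135 /13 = -10.38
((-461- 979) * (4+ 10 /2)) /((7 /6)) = -77760 /7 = -11108.57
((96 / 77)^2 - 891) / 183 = -1757841 / 361669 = -4.86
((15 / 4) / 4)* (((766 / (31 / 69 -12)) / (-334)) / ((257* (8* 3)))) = 0.00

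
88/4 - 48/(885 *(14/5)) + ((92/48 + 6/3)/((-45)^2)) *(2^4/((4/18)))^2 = 991426/30975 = 32.01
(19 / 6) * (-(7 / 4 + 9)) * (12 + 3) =-4085 / 8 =-510.62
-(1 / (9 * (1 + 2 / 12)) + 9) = -191 / 21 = -9.10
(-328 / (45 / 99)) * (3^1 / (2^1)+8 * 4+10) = -156948 / 5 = -31389.60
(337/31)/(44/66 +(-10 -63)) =-1011/6727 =-0.15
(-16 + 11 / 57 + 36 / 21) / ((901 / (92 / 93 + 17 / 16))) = -17167019 / 534934512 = -0.03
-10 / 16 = -5 / 8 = -0.62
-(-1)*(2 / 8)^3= 1 / 64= 0.02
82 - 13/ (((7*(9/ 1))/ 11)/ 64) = -3986/ 63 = -63.27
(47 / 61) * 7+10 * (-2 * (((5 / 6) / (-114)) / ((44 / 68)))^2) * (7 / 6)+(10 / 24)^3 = 226372759673 / 41438941632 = 5.46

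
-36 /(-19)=36 /19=1.89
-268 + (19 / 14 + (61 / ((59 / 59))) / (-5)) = -19519 / 70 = -278.84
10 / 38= 0.26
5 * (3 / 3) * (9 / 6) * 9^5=885735 / 2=442867.50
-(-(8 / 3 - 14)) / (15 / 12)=-136 / 15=-9.07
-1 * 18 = -18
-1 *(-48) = 48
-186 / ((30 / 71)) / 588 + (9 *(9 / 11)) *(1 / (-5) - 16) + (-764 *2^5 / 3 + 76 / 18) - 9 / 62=-24858869017 / 3007620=-8265.30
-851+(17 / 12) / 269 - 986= -5929819 / 3228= -1836.99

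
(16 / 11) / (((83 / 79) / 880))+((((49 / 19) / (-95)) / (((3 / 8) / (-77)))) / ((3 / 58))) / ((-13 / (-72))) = 3535227008 / 1947595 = 1815.18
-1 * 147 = -147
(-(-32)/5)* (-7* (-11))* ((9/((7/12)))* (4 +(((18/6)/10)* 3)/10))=3887136/125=31097.09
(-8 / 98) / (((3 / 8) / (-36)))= 384 / 49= 7.84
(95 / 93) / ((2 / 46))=2185 / 93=23.49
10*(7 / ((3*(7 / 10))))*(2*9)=600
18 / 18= 1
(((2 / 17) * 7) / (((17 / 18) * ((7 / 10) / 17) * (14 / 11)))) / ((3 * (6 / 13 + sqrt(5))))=-51480 / 96271 + 111540 * sqrt(5) / 96271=2.06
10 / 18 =5 / 9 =0.56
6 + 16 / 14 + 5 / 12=635 / 84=7.56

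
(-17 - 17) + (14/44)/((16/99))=-1025/32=-32.03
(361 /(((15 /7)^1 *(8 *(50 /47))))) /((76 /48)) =6251 /500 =12.50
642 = 642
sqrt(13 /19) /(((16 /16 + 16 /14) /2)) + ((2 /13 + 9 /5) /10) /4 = 127 /2600 + 14* sqrt(247) /285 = 0.82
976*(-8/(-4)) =1952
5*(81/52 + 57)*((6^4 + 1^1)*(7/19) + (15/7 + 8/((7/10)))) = 71076825/494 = 143880.21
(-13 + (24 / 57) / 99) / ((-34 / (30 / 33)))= 122225 / 351747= 0.35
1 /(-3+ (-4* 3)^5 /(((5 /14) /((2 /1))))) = -5 /6967311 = -0.00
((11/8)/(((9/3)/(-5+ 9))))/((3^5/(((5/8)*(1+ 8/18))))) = 715/104976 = 0.01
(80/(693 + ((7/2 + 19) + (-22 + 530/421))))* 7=471520/584987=0.81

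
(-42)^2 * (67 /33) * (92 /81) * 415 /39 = 501379760 /11583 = 43285.83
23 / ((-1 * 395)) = -23 / 395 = -0.06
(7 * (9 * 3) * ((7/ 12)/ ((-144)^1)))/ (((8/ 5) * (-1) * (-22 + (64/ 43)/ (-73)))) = -769055/ 35390464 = -0.02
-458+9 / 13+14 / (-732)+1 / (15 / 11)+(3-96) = -13074829 / 23790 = -549.59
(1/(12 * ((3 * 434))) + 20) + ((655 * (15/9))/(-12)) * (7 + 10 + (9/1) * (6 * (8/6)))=-126187669/15624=-8076.53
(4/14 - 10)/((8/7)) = -17/2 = -8.50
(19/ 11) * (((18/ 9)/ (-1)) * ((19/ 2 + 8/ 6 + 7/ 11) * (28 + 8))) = -172596/ 121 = -1426.41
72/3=24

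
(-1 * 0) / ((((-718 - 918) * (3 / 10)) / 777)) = 0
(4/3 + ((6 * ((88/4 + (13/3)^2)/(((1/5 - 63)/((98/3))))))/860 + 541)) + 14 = 67586531/121518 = 556.19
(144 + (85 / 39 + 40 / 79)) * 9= 1355817 / 1027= 1320.17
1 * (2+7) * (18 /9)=18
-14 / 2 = -7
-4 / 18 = -2 / 9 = -0.22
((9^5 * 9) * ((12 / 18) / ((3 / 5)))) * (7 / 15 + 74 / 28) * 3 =38558997 / 7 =5508428.14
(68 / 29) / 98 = 34 / 1421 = 0.02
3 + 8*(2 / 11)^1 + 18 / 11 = 67 / 11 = 6.09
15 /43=0.35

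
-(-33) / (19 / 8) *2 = 528 / 19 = 27.79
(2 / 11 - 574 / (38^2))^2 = 2934369 / 63075364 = 0.05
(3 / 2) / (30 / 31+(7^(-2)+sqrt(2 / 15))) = 102600855 / 58360586 - 6922083*sqrt(30) / 58360586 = 1.11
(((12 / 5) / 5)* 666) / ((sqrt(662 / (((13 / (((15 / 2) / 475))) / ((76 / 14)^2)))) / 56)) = 522144* sqrt(1226355) / 157225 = 3677.70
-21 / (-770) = 0.03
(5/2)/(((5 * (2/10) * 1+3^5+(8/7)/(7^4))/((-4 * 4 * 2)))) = -336140/1025229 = -0.33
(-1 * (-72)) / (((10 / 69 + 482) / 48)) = 7.17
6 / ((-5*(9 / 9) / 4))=-24 / 5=-4.80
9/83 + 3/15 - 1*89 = -36807/415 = -88.69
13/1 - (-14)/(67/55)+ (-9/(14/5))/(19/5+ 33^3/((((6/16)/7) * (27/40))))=342479277093/13983007066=24.49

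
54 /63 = 6 /7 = 0.86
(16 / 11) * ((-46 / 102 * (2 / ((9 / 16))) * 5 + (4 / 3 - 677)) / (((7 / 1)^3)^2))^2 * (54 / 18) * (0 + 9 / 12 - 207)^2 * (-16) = -10832507809310000 / 108003564029403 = -100.30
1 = 1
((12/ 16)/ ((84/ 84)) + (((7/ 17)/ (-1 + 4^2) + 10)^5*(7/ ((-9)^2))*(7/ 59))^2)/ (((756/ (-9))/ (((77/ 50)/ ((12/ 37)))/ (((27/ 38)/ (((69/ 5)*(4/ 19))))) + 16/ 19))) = -149064157710336728841257280709907644181208523/ 572061237028241711665094591660156250000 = -260573.78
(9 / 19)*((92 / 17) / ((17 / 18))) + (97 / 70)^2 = 124694419 / 26905900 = 4.63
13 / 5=2.60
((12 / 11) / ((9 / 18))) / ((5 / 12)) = 288 / 55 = 5.24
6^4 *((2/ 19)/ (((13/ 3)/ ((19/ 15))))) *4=10368/ 65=159.51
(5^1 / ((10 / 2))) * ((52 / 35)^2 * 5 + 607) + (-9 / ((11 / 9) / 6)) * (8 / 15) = 320421 / 539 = 594.47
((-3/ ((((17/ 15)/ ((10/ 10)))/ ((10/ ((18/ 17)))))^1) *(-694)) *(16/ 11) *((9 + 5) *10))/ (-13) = -38864000/ 143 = -271776.22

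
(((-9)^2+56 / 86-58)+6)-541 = -21988 / 43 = -511.35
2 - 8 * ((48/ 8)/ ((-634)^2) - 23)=18690942/ 100489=186.00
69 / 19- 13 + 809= 15193 / 19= 799.63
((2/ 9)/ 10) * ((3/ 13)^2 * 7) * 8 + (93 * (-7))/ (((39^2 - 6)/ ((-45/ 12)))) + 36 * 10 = 123469519/ 341380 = 361.68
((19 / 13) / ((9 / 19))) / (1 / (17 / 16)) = 6137 / 1872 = 3.28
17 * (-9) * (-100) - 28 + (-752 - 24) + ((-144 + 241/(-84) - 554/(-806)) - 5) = 485600789/33852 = 14344.82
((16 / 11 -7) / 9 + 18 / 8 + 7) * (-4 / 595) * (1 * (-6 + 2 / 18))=181207 / 530145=0.34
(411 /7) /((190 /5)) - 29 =-7303 /266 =-27.45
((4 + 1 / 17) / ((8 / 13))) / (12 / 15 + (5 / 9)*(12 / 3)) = 2.18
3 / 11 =0.27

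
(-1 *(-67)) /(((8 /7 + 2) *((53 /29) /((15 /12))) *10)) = 13601 /9328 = 1.46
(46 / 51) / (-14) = -23 / 357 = -0.06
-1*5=-5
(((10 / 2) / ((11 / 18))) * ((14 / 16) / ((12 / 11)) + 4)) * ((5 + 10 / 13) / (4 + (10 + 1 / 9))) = 4667625 / 290576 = 16.06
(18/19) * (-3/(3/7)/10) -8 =-823/95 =-8.66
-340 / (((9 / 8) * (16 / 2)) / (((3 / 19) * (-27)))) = 3060 / 19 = 161.05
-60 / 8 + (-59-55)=-243 / 2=-121.50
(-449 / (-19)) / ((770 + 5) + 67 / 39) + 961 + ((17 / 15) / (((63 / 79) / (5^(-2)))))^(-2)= 1318869502375711 / 1038086574652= 1270.48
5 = 5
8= 8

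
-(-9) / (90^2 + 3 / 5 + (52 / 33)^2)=49005 / 44121287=0.00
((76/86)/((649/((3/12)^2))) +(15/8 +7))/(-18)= -82559/167442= -0.49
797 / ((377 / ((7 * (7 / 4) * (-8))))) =-78106 / 377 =-207.18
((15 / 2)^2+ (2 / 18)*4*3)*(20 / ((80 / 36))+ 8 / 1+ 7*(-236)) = -376595 / 4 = -94148.75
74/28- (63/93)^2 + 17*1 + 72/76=5146091/255626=20.13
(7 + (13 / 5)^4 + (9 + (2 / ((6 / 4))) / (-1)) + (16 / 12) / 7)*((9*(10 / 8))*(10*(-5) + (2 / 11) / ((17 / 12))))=-11118191409 / 327250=-33974.61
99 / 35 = 2.83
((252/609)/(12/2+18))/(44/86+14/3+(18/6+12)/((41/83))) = 5289/10903594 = 0.00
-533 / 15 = -35.53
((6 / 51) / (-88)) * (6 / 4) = -3 / 1496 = -0.00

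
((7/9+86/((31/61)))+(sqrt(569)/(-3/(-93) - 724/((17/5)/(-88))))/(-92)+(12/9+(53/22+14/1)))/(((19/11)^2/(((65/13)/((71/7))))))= 443668225/14302098 - 2231845 * sqrt(569)/23286652485604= 31.02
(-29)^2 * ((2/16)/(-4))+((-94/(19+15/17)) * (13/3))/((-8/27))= 17831/416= 42.86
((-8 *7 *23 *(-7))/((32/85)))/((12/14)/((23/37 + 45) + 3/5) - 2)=-5734001315/474416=-12086.44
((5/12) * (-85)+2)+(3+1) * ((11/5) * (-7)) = -5701/60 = -95.02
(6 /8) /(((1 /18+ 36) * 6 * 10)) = 9 /25960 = 0.00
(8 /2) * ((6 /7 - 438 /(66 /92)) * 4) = -751136 /77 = -9755.01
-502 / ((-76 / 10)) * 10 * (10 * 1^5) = 125500 / 19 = 6605.26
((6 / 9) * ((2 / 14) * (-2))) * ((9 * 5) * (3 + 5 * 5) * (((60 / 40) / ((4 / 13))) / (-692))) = 585 / 346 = 1.69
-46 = -46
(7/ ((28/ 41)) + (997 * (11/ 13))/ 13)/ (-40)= -50797/ 27040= -1.88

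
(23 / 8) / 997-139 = -1108641 / 7976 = -139.00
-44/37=-1.19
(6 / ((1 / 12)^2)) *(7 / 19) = 6048 / 19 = 318.32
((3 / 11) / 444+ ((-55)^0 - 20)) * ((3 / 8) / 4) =-92793 / 52096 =-1.78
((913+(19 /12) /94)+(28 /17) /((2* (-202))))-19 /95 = 8839569299 /9683880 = 912.81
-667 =-667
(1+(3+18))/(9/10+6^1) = 220/69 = 3.19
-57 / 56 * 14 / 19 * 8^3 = -384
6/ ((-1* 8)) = -3/ 4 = -0.75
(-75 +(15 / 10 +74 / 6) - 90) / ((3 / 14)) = -6349 / 9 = -705.44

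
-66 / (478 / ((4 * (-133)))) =17556 / 239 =73.46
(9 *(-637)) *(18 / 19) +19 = -102833 / 19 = -5412.26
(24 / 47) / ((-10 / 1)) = -12 / 235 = -0.05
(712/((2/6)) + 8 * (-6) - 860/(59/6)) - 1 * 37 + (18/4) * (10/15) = 116026/59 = 1966.54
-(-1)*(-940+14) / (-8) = 463 / 4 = 115.75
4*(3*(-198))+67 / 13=-30821 / 13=-2370.85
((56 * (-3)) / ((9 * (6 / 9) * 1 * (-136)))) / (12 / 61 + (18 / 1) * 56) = 427 / 2091000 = 0.00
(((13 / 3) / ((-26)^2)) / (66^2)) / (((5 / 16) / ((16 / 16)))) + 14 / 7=424711 / 212355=2.00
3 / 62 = 0.05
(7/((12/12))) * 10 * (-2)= -140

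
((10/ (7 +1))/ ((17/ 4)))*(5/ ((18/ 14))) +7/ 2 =1421/ 306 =4.64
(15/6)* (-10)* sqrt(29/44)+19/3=19/3 - 25* sqrt(319)/22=-13.96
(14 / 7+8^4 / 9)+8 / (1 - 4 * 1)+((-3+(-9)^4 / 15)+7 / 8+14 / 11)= 3528329 / 3960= 890.99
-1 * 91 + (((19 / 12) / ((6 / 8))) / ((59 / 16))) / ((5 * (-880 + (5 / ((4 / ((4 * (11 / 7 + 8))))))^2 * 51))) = -1372402154879 / 15081342525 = -91.00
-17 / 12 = -1.42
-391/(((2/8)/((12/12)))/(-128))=200192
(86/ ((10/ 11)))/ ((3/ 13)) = 6149/ 15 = 409.93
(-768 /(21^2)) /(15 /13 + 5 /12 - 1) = -13312 /4361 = -3.05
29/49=0.59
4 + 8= 12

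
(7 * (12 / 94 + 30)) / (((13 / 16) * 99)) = 52864 / 20163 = 2.62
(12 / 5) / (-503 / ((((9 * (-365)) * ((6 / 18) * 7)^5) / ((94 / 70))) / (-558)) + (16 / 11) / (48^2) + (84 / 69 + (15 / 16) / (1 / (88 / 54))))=695315001920 / 314899206729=2.21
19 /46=0.41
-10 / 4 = -2.50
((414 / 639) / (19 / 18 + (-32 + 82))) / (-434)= -414 / 14159033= -0.00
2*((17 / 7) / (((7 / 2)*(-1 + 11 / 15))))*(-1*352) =89760 / 49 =1831.84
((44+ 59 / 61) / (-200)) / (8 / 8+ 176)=-2743 / 2159400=-0.00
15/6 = 2.50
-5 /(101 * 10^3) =-1 /20200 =-0.00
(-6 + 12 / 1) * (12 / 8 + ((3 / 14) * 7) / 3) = 12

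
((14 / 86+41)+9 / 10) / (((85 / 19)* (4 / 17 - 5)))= -114551 / 58050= -1.97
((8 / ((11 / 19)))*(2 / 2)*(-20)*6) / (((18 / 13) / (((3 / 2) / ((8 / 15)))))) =-37050 / 11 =-3368.18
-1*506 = -506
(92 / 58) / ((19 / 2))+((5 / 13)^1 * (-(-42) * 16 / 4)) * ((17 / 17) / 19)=3.57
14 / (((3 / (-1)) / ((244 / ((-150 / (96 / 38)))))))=27328 / 1425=19.18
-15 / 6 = -5 / 2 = -2.50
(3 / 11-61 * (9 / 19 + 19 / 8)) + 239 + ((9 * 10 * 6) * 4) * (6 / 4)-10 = 5510081 / 1672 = 3295.50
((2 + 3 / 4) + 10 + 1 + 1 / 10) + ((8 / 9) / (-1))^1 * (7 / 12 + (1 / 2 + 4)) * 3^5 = -21683 / 20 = -1084.15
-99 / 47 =-2.11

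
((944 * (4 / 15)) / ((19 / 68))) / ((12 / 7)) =449344 / 855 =525.55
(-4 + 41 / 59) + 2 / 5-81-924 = -297332 / 295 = -1007.91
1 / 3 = 0.33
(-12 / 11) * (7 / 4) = -21 / 11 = -1.91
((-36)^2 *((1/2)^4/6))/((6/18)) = 81/2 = 40.50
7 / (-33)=-7 / 33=-0.21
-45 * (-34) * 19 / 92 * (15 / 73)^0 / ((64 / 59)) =857565 / 2944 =291.29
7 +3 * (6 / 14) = 58 / 7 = 8.29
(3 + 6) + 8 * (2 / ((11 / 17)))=371 / 11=33.73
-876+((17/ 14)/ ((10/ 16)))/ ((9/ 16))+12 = -860.55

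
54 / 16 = 27 / 8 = 3.38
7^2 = 49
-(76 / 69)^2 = -5776 / 4761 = -1.21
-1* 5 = -5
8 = 8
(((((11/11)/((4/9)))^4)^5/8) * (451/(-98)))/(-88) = 498464283821334080841/6896136929411072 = 72281.67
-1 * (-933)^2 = -870489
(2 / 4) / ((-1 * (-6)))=1 / 12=0.08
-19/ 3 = -6.33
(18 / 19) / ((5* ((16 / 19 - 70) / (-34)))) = 0.09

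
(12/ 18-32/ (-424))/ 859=0.00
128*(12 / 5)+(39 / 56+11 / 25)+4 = 437271 / 1400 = 312.34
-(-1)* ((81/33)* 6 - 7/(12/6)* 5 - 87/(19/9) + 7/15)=-272849/6270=-43.52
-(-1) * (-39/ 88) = -39/ 88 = -0.44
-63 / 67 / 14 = -9 / 134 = -0.07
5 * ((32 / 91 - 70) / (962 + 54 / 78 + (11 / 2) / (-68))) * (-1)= 4309840 / 11913279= 0.36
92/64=23/16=1.44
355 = 355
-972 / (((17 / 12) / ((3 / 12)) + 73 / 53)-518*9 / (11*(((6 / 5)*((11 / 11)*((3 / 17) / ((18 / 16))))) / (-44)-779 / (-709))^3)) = 52049272463722741158 / 16934401402802200355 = 3.07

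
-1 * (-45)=45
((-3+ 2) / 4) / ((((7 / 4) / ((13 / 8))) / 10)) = -2.32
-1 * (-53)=53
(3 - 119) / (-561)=116 / 561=0.21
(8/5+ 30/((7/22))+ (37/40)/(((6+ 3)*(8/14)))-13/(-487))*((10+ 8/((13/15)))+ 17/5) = 693889980397/319082400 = 2174.64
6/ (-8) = -3/ 4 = -0.75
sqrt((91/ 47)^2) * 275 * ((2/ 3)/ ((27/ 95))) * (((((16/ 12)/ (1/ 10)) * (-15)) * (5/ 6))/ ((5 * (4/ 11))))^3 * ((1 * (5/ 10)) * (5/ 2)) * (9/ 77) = -3210517578125/ 22842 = -140553260.58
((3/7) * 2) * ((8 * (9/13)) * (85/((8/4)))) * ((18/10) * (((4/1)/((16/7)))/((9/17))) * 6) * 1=93636/13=7202.77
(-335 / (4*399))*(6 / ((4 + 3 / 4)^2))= -2680 / 48013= -0.06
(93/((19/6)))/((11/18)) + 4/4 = 10253/209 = 49.06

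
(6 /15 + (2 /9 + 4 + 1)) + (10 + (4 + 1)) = 928 /45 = 20.62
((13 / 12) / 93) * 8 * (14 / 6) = 182 / 837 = 0.22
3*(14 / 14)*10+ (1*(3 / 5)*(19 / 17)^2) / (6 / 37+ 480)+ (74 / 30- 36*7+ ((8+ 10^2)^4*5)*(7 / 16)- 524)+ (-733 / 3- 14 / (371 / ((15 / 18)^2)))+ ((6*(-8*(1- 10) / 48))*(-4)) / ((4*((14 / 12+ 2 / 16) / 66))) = 2092111317540441896 / 7029813735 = 297605512.24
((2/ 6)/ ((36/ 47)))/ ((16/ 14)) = 329/ 864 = 0.38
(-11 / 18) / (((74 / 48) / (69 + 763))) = -36608 / 111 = -329.80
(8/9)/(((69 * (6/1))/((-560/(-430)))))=224/80109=0.00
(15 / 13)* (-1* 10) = -150 / 13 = -11.54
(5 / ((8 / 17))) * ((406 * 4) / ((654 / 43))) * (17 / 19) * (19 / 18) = 12613405 / 11772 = 1071.48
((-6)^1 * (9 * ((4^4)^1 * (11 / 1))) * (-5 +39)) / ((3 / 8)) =-13787136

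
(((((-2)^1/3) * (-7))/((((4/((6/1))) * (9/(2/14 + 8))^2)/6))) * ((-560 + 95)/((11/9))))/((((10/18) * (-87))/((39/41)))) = 23568246/91553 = 257.43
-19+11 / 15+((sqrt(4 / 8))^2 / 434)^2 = -206438161 / 11301360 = -18.27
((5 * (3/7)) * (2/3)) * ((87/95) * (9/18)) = 87/133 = 0.65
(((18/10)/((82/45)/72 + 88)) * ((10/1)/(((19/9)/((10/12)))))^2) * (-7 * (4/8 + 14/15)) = -164571750/51478961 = -3.20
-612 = -612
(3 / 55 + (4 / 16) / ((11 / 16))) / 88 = 23 / 4840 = 0.00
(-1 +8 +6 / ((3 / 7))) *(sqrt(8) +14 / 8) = 147 / 4 +42 *sqrt(2) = 96.15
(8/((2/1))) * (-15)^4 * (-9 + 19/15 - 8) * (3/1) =-9558000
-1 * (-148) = 148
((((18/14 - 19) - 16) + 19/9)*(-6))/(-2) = -94.81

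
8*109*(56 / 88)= 6104 / 11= 554.91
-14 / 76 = -7 / 38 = -0.18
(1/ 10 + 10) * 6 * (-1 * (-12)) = 727.20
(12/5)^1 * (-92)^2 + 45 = 101793/5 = 20358.60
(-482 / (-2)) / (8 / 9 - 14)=-2169 / 118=-18.38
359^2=128881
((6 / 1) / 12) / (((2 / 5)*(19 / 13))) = 65 / 76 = 0.86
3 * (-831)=-2493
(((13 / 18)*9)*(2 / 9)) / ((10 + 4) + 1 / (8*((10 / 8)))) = 130 / 1269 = 0.10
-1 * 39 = -39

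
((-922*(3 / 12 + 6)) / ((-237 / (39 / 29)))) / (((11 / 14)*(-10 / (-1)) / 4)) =419510 / 25201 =16.65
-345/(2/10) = -1725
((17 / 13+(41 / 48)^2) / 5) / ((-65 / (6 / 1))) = -61021 / 1622400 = -0.04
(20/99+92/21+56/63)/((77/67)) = 84688/17787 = 4.76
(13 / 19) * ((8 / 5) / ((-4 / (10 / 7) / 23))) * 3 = -3588 / 133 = -26.98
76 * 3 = 228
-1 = -1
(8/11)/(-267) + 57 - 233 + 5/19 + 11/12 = -13007523/74404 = -174.82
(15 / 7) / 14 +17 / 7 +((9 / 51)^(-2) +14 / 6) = 32657 / 882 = 37.03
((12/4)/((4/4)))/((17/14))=42/17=2.47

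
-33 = -33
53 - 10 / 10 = 52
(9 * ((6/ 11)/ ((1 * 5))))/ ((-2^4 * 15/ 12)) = -27/ 550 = -0.05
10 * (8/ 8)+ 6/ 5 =56/ 5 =11.20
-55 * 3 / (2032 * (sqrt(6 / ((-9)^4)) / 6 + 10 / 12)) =-5412825 / 55547768 + 13365 * sqrt(6) / 55547768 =-0.10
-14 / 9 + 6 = 40 / 9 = 4.44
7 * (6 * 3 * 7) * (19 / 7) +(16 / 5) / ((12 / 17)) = 35978 / 15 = 2398.53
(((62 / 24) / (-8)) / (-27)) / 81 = 31 / 209952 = 0.00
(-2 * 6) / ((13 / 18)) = -216 / 13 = -16.62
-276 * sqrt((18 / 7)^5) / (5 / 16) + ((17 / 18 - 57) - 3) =-4292352 * sqrt(14) / 1715 - 1063 / 18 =-9423.78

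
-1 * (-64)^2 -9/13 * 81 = -53977/13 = -4152.08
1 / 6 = 0.17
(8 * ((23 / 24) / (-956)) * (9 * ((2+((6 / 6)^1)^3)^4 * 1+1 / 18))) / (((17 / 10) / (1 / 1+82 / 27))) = -18288565 / 1316412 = -13.89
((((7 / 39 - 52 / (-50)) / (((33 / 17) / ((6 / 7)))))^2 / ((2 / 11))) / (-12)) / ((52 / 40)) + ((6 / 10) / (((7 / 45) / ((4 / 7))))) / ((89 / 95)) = 2.25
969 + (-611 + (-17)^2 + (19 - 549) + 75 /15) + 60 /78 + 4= 1648 /13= 126.77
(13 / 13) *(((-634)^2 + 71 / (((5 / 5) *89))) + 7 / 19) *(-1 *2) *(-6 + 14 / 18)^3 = 47046324318976 / 410913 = 114492177.95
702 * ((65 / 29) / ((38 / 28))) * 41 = 26191620 / 551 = 47534.70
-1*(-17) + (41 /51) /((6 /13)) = 5735 /306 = 18.74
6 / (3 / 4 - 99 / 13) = -104 / 119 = -0.87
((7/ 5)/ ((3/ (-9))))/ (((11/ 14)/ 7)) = -37.42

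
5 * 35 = 175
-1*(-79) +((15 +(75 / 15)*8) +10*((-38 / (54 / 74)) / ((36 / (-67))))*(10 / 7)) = 1518.51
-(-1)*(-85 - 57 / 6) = -189 / 2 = -94.50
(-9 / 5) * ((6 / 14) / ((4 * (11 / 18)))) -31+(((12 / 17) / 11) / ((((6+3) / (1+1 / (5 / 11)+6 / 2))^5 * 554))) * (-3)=-465619048889353 / 14868579206250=-31.32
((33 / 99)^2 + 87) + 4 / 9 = 788 / 9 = 87.56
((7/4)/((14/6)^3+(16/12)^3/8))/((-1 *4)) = -7/208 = -0.03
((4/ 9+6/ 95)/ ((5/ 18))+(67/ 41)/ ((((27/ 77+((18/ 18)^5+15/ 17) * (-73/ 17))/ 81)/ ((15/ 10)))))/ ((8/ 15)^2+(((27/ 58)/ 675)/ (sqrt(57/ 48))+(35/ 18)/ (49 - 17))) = -21384104333292638112/ 309513534979501535+170884150083956736 * sqrt(19)/ 5880757164610529165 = -68.96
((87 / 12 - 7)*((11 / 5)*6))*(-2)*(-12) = 396 / 5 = 79.20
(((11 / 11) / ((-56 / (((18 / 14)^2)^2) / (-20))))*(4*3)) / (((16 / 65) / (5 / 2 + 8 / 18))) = 37671075 / 268912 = 140.09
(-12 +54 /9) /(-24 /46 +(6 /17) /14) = 5474 /453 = 12.08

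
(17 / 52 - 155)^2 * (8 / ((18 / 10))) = 35938805 / 338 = 106327.83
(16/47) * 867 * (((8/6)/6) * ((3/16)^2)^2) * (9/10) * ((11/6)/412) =257499/793149440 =0.00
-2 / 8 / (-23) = 0.01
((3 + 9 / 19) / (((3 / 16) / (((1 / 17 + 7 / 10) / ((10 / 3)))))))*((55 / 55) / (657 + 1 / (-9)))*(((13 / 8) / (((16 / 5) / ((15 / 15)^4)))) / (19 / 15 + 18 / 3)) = 1494207 / 3330300544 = 0.00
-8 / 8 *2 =-2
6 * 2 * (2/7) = 3.43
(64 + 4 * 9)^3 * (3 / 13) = 3000000 / 13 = 230769.23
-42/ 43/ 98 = -3/ 301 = -0.01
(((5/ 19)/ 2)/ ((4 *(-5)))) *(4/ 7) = -1/ 266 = -0.00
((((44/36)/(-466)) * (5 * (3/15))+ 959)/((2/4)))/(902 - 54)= 4022035/1778256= 2.26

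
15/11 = 1.36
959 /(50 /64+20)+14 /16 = 35737 /760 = 47.02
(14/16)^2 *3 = 147/64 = 2.30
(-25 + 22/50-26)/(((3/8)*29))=-10112/2175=-4.65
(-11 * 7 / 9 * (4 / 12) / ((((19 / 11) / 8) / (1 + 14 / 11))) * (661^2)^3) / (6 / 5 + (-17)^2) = -6422431517691262997000 / 744363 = -8628090753693108.06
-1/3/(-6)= 1/18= 0.06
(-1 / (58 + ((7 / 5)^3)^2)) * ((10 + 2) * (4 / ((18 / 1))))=-125000 / 3071697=-0.04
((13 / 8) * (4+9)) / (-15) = -169 / 120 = -1.41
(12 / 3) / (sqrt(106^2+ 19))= 4* sqrt(11255) / 11255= 0.04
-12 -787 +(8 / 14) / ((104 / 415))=-145003 / 182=-796.72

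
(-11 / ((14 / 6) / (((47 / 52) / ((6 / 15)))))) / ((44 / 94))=-33135 / 1456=-22.76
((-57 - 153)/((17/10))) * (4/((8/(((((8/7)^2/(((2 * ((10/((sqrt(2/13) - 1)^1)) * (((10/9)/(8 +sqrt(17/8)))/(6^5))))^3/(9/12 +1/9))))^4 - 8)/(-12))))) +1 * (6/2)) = -7000/17 +55221992035696098497388840276528012961573797888 * (13 - sqrt(26))^12 * (sqrt(34) +32)^12/777670320445054276254177093505859375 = 36112341064309941589811690000000000000000.00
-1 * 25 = -25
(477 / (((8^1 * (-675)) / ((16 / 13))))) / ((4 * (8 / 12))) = -53 / 1300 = -0.04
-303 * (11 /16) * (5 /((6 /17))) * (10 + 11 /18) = -18037085 /576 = -31314.38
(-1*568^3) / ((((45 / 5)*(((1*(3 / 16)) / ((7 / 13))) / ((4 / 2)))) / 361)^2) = -1198272100234166272 / 123201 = -9726155633754.32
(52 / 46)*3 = 78 / 23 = 3.39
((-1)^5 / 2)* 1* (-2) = 1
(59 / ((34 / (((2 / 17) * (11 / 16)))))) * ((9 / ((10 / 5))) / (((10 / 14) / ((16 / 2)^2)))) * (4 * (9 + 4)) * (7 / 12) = 2480478 / 1445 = 1716.59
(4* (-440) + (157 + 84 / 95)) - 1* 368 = -187161 / 95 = -1970.12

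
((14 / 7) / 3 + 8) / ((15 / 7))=182 / 45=4.04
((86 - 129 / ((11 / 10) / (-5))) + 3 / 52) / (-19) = -384625 / 10868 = -35.39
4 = 4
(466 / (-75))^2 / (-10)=-108578 / 28125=-3.86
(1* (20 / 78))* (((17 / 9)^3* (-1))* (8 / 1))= -393040 / 28431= -13.82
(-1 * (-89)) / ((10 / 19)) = 1691 / 10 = 169.10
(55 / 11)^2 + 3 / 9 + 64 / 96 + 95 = 121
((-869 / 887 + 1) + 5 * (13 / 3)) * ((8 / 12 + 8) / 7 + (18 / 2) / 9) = 2712323 / 55881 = 48.54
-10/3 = -3.33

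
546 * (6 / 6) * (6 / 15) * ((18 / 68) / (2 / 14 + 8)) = 11466 / 1615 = 7.10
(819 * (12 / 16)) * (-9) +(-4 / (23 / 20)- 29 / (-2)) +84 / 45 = -7611199 / 1380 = -5515.36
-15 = -15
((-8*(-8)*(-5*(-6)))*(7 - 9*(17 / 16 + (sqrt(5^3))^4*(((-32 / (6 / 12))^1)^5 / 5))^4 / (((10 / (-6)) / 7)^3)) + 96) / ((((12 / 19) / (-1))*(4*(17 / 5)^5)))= -1644536453273590554703226033146165003696250830154069073670393875 / 11631468544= -141386828933300217563931500000000000000000000000000000.00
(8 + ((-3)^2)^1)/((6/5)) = 85/6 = 14.17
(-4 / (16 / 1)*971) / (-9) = 971 / 36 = 26.97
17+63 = 80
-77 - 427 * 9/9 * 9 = -3920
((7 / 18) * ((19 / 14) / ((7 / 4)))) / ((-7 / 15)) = -95 / 147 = -0.65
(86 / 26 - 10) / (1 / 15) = -1305 / 13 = -100.38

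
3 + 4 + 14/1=21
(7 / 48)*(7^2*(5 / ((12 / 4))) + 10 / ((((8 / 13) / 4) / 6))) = 9905 / 144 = 68.78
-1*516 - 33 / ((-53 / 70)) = -25038 / 53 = -472.42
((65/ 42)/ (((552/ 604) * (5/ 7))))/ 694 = 1963/ 574632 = 0.00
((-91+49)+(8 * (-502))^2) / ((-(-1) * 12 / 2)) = 8064107 / 3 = 2688035.67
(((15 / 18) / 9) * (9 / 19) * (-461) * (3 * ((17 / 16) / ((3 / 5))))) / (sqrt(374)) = -11525 * sqrt(374) / 40128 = -5.55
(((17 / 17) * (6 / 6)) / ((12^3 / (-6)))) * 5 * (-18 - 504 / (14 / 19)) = 195 / 16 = 12.19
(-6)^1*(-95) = 570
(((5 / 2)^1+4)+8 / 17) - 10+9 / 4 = -53 / 68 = -0.78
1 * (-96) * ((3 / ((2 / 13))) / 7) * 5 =-9360 / 7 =-1337.14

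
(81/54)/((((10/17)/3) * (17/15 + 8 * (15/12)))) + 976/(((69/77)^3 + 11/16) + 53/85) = 405375767139601/842194746772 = 481.33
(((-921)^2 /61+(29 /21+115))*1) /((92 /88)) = 395167190 /29463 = 13412.32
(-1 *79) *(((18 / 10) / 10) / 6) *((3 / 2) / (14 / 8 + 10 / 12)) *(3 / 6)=-0.69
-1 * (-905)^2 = -819025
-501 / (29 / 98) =-49098 / 29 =-1693.03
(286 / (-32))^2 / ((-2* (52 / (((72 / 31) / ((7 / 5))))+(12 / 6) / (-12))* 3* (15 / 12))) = -61347 / 179584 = -0.34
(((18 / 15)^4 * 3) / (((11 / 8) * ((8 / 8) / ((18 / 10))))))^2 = 78364164096 / 1181640625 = 66.32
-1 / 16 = -0.06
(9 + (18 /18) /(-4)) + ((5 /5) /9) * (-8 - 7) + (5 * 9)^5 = 2214337585 /12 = 184528132.08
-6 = -6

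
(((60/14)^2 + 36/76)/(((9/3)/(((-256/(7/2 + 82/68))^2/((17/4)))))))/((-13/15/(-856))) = 261382791168/60515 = 4319305.81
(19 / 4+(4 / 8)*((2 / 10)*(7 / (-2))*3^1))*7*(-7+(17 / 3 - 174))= -68117 / 15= -4541.13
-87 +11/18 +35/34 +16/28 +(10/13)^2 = -15239452/180999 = -84.20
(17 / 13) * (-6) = -102 / 13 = -7.85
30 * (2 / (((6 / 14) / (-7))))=-980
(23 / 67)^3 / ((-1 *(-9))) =12167 / 2706867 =0.00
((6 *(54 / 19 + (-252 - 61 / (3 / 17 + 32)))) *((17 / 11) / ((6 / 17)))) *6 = -4524354534 / 114323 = -39575.19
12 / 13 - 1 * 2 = -14 / 13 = -1.08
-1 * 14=-14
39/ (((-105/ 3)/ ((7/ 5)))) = -39/ 25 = -1.56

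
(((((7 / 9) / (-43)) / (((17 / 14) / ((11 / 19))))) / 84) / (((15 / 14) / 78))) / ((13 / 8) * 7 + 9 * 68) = -112112 / 9350699805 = -0.00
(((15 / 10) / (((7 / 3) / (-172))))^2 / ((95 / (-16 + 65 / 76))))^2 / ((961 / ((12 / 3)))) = 118865137933624644 / 7517439822025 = 15811.92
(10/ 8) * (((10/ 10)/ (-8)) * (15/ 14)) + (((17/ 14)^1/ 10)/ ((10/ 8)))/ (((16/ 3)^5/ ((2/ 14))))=-215035869/ 1284505600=-0.17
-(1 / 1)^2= -1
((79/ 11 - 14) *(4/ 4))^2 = 5625/ 121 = 46.49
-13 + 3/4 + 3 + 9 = -1/4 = -0.25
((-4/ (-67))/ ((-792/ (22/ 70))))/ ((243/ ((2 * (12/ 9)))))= -0.00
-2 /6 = -1 /3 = -0.33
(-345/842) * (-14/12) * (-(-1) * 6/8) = 2415/6736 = 0.36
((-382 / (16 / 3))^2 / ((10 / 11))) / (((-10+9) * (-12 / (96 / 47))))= 3611619 / 3760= 960.54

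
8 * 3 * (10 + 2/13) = 3168/13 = 243.69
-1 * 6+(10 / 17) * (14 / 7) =-82 / 17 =-4.82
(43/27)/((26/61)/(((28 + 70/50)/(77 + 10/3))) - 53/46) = 5912242/46281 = 127.75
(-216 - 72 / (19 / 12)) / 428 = -1242 / 2033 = -0.61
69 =69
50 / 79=0.63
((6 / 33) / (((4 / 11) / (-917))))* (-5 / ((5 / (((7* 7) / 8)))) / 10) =44933 / 160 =280.83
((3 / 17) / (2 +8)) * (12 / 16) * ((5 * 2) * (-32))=-72 / 17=-4.24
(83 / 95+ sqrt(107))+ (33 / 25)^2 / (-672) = 2317103 / 2660000+ sqrt(107) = 11.22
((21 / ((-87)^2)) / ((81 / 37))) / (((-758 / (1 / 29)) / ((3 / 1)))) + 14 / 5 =20964100213 / 7487179110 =2.80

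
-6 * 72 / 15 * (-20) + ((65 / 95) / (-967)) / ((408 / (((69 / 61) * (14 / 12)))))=526771839955 / 914534448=576.00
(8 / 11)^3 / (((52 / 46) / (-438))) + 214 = 1123898 / 17303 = 64.95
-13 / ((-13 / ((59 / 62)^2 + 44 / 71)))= 416287 / 272924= 1.53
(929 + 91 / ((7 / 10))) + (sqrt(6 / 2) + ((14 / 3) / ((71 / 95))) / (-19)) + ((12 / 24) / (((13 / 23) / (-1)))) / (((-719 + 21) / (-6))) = sqrt(3) + 2046145081 / 1932762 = 1060.40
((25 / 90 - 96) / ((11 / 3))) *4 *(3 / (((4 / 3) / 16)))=-41352 / 11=-3759.27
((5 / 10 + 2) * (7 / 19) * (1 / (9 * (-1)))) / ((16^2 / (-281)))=9835 / 87552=0.11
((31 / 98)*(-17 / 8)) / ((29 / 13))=-6851 / 22736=-0.30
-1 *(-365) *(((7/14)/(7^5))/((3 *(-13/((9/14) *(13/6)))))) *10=-1825/470596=-0.00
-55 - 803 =-858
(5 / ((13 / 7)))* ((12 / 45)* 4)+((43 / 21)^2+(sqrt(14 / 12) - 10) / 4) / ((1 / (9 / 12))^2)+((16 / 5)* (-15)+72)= 3* sqrt(42) / 128+1701491 / 61152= 27.98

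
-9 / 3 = -3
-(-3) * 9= 27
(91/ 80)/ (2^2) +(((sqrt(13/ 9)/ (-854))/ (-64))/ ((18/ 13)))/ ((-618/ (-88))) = 143 * sqrt(13)/ 227997504 +91/ 320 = 0.28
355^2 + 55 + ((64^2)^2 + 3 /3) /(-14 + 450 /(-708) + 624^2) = 5794680048886 /45944641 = 126123.09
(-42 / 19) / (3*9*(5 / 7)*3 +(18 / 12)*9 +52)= -588 / 32813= -0.02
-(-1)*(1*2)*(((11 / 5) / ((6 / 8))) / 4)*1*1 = 22 / 15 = 1.47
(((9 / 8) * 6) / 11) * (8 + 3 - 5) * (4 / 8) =81 / 44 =1.84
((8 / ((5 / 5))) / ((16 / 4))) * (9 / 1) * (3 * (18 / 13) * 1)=972 / 13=74.77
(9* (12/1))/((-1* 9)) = -12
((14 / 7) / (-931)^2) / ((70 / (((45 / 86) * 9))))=81 / 521790122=0.00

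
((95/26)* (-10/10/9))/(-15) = 19/702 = 0.03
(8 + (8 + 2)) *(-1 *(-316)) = 5688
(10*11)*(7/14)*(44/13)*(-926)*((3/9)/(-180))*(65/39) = 560230/1053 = 532.03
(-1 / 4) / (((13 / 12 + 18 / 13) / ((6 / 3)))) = -78 / 385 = -0.20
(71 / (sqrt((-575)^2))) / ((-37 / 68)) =-4828 / 21275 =-0.23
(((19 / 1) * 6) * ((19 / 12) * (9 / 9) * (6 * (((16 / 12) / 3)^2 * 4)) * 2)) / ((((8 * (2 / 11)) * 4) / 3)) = 7942 / 9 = 882.44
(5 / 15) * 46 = 46 / 3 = 15.33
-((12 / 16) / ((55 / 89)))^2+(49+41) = 4284711 / 48400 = 88.53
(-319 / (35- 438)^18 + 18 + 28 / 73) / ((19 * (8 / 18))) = 49972635570821113588745250102069836489965761759861 / 22954808920923624622483742967898944597311644833988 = 2.18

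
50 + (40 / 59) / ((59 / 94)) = 177810 / 3481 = 51.08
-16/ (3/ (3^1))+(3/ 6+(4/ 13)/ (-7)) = -2829/ 182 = -15.54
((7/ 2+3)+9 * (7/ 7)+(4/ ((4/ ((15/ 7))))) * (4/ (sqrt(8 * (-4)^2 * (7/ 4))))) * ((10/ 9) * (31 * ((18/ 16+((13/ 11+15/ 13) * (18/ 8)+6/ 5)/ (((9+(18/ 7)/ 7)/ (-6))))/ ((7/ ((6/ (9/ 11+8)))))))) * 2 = -323.92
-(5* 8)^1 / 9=-40 / 9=-4.44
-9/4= -2.25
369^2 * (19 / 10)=2587059 / 10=258705.90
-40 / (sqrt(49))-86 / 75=-6.86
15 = 15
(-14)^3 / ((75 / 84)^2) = -2151296 / 625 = -3442.07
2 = 2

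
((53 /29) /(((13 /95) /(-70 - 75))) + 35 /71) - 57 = -1839581 /923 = -1993.05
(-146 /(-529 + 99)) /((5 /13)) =949 /1075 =0.88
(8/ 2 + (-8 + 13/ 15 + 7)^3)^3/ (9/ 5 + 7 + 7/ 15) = 2456003591488/ 356241796875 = 6.89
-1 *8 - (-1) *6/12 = -15/2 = -7.50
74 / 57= 1.30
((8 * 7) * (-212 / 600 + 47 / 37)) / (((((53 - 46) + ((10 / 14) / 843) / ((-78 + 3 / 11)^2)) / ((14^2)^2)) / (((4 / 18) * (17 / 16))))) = 9292351803274953 / 139658582545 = 66536.20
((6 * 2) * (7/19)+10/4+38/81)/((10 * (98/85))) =386699/603288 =0.64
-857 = -857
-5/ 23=-0.22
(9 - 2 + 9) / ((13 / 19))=304 / 13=23.38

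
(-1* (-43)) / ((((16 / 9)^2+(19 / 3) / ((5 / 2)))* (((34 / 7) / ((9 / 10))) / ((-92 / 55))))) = -5046867 / 2156110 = -2.34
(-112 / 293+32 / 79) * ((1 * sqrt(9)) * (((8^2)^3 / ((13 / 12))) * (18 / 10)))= 44845498368 / 1504555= 29806.49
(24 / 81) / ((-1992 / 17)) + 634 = 4262365 / 6723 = 634.00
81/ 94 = 0.86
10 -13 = -3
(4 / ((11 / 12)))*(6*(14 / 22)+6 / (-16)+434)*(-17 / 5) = -785298 / 121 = -6490.07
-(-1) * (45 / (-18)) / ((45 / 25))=-25 / 18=-1.39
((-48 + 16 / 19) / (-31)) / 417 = 896 / 245613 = 0.00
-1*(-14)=14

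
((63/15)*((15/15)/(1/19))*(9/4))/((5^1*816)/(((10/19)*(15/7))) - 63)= 513/10156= 0.05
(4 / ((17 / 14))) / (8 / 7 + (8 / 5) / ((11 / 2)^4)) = 3587045 / 1246389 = 2.88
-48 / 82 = -0.59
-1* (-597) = 597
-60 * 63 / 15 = -252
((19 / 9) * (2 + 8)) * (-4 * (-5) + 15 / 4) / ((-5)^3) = -361 / 90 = -4.01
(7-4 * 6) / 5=-17 / 5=-3.40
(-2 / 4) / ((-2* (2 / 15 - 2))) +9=993 / 112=8.87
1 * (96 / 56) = 12 / 7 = 1.71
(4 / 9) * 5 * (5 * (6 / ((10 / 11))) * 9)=660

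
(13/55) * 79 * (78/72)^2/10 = 173563/79200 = 2.19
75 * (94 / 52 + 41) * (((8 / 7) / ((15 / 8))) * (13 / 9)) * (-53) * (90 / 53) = -254400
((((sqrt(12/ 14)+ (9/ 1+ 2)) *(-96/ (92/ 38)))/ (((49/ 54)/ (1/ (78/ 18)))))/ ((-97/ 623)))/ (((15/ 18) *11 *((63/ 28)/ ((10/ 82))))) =35064576 *sqrt(42)/ 640937297+ 35064576/ 8323861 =4.57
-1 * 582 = -582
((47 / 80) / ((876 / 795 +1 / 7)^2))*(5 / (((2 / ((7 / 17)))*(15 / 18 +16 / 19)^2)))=3678183884025 / 26451695137096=0.14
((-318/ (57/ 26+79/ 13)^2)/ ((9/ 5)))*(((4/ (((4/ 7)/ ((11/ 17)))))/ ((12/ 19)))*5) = -26208182/ 282897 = -92.64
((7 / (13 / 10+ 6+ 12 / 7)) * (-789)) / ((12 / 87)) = -5605845 / 1262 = -4442.03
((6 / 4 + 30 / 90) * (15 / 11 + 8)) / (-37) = -103 / 222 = -0.46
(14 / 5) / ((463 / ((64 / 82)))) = 448 / 94915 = 0.00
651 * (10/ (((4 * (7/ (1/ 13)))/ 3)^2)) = 4185/ 9464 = 0.44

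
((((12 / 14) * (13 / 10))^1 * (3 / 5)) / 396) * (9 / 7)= 117 / 53900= 0.00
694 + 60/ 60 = 695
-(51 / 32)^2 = -2601 / 1024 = -2.54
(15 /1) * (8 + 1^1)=135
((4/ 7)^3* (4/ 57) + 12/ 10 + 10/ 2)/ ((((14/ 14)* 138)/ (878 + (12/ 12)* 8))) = 11698301/ 293265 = 39.89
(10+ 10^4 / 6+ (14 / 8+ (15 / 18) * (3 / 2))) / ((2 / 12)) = 10078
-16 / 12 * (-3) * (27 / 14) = 54 / 7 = 7.71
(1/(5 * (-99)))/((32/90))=-1/176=-0.01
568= 568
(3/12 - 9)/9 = -35/36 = -0.97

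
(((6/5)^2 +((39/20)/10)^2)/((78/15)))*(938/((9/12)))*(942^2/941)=2050383855303/6116500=335221.75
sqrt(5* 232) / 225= 2* sqrt(290) / 225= 0.15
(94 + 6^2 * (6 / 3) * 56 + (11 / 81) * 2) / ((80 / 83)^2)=575624173 / 129600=4441.54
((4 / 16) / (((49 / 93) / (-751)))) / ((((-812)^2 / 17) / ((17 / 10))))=-20184627 / 1292314240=-0.02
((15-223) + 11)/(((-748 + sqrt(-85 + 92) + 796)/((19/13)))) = -179664/29861 + 3743* sqrt(7)/29861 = -5.69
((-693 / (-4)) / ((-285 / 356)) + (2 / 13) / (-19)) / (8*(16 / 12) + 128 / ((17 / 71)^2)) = -0.10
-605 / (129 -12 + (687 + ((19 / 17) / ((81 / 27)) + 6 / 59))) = -1820445 / 2420663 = -0.75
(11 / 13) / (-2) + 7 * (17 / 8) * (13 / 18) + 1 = 21191 / 1872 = 11.32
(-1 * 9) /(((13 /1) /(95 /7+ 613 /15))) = -37.69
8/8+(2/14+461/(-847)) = 0.60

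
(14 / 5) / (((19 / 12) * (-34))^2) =504 / 521645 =0.00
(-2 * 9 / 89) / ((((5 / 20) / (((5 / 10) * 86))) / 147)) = -455112 / 89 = -5113.62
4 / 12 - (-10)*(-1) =-29 / 3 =-9.67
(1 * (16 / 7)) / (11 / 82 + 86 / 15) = 19680 / 50519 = 0.39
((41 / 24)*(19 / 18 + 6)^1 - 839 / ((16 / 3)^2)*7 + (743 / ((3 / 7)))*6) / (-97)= -70554797 / 670464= -105.23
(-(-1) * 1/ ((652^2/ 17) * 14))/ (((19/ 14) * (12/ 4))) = 17/ 24230928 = 0.00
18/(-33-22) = -18/55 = -0.33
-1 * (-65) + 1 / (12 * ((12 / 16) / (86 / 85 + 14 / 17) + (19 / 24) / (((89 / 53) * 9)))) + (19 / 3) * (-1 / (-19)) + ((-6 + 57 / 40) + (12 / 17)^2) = 490980014983 / 7991555160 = 61.44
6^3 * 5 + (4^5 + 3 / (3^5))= 170425 / 81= 2104.01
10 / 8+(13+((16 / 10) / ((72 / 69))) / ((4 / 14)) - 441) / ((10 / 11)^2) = -1530409 / 3000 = -510.14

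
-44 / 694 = -22 / 347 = -0.06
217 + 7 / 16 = 3479 / 16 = 217.44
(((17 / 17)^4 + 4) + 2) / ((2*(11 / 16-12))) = -0.31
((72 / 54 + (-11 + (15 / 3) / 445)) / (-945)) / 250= 1289 / 31539375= 0.00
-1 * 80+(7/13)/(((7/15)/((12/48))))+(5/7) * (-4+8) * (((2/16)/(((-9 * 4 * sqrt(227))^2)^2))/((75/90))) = -209268107254067/2625317630208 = -79.71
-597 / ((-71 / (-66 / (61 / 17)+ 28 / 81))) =-17745626 / 116937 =-151.75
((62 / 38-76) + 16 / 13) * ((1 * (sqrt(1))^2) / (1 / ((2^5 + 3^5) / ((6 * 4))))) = -4967875 / 5928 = -838.04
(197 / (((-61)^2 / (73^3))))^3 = 450095239486550378816549 / 51520374361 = 8736257161734.92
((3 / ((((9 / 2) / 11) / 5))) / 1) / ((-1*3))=-110 / 9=-12.22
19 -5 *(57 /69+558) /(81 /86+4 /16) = -2325.34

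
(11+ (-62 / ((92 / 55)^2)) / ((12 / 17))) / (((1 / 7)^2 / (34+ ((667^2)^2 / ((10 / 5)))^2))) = -1987807128734144792718296706823 / 203136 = -9785597475258668048589599.00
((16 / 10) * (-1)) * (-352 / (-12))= -704 / 15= -46.93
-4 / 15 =-0.27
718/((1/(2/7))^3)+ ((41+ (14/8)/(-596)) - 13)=36587231/817712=44.74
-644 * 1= -644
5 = 5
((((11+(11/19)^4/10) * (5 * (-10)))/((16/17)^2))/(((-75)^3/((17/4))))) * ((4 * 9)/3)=7833478807/104256800000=0.08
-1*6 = -6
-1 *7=-7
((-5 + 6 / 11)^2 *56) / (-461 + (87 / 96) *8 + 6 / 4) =-537824 / 218889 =-2.46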